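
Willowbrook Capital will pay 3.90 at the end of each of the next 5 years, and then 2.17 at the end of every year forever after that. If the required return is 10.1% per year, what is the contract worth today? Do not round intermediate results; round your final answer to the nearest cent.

PV of 5-year annuity: 3.90 × [1 − (1+0.101)^−5] / 0.101 = 14.74638
Perpetuity value at year 5: 2.17 / 0.101 = 21.48515
PV of perpetuity: 21.48515 / (1+0.101)^5 = 13.28011
Total PV = 14.74638 + 13.28011 = 28.02649

28.03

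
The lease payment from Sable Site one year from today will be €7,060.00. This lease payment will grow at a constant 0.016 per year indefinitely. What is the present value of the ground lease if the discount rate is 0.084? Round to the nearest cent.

€103823.53

Growing perpetuity: P = D₁ / (r − g) = €7,060.0000 / (0.084 − 0.016) = €103,823.53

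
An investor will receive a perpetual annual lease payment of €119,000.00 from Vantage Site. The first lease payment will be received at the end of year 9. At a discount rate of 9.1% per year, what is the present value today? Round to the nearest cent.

€651489.72

Value at end of year 8: C / r = €119,000.00 / 0.091 = €1,307,692.3077
Discount to today: PV = €1,307,692.3077 / (1 + 0.091)^8 = €1,307,692.3077 / 2.007234 = €651,489.72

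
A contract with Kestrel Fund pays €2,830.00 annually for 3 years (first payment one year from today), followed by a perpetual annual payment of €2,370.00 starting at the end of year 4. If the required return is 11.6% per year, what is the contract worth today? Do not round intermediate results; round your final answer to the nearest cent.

PV of 3-year annuity: €2,830.00 × [1 − (1+0.116)^−3] / 0.116 = 6844.17779
Perpetuity value at year 3: €2,370.00 / 0.116 = 20431.03448
PV of perpetuity: 20431.03448 / (1+0.116)^3 = 14699.33789
Total PV = 6844.17779 + 14699.33789 = 21543.51568

€21543.52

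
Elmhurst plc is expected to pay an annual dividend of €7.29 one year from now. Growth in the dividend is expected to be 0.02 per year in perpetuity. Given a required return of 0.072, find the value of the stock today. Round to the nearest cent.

Growing perpetuity: P = D₁ / (r − g) = €7.2900 / (0.072 − 0.02) = €140.19

€140.19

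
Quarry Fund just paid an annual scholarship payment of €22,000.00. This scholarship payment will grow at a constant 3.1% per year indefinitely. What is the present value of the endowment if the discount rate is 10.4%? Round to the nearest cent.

D₁ = D₀ × (1 + g) = €22,000.00 × 1.031 = €22,682.0000
Growing perpetuity: P = D₁ / (r − g) = €22,682.0000 / (0.104 − 0.031) = €310,712.33

€310712.33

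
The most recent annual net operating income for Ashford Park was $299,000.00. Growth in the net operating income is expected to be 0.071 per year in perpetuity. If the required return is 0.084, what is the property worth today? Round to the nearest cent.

$24633000.00

D₁ = D₀ × (1 + g) = $299,000.00 × 1.071 = $320,229.0000
Growing perpetuity: P = D₁ / (r − g) = $320,229.0000 / (0.084 − 0.071) = $24,633,000.00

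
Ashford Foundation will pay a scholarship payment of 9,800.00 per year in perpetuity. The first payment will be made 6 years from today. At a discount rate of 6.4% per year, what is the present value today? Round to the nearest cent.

Value at end of year 5: C / r = 9,800.00 / 0.064 = 153,125.0000
Discount to today: PV = 153,125.0000 / (1 + 0.064)^5 = 153,125.0000 / 1.363666 = 112,289.19

112289.19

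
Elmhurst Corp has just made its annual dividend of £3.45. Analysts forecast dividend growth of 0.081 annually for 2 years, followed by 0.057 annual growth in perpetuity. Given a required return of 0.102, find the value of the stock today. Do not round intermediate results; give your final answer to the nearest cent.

£84.68

D_1 = 3.72945
D_2 = 4.03154
Terminal value at year 2: TV = D_2×(1+g_2)/(r−g_2) = 4.26133/0.045 = 94.69629
P_0 = D_1/(1+r)^1 + D_2/(1+r)^2 + TV/(1+r)^2
    = 3.38426 + 3.31976 + 77.97758 = 84.68160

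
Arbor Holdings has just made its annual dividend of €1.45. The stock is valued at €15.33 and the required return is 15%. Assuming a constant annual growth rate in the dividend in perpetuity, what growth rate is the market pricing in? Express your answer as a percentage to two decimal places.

P = D₀(1+g)/(r−g) ⇒ P(r−g) = D₀(1+g) ⇒ g(P+D₀) = P·r − D₀
g = (P·r − D₀)/(P + D₀) = (€15.33×0.15 − €1.45) / (€15.33 + €1.45) = 0.050626

5.06%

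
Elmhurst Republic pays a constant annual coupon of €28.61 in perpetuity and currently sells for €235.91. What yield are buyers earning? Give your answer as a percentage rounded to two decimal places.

P = C/r ⇒ r = C/P = €28.61/€235.91 = 0.121275

12.13%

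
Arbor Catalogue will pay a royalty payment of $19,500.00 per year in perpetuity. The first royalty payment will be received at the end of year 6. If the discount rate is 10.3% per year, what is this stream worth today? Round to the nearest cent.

$115963.10

Value at end of year 5: C / r = $19,500.00 / 0.103 = $189,320.3883
Discount to today: PV = $189,320.3883 / (1 + 0.103)^5 = $189,320.3883 / 1.632592 = $115,963.10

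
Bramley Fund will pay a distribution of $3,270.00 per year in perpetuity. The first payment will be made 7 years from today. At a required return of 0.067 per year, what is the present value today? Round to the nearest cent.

Value at end of year 6: C / r = $3,270.00 / 0.067 = $48,805.9701
Discount to today: PV = $48,805.9701 / (1 + 0.067)^6 = $48,805.9701 / 1.475661 = $33,073.98

$33073.98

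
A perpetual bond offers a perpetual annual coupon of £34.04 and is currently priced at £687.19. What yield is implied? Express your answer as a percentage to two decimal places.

4.95%

P = C/r ⇒ r = C/P = £34.04/£687.19 = 0.049535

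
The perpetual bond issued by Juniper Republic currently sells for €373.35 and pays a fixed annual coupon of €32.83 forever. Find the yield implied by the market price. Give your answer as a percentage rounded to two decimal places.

8.79%

P = C/r ⇒ r = C/P = €32.83/€373.35 = 0.087934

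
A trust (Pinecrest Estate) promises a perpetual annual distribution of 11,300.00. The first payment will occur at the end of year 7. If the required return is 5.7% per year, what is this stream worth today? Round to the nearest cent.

Value at end of year 6: C / r = 11,300.00 / 0.057 = 198,245.6140
Discount to today: PV = 198,245.6140 / (1 + 0.057)^6 = 198,245.6140 / 1.394601 = 142,152.23

142152.23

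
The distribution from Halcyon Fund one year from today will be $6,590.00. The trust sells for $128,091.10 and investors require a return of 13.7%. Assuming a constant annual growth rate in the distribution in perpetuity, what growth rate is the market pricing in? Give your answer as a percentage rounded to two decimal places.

P = D₁/(r−g) ⇒ g = r − D₁/P = 0.137 − $6,590.00/$128,091.10 = 0.085552

8.56%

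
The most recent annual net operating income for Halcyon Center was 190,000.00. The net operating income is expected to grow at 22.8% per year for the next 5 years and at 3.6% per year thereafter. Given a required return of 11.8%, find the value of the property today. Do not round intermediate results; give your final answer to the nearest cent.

D_1 = 233320.00000
D_2 = 286516.96000
D_3 = 351842.82688
D_4 = 432062.99141
D_5 = 530573.35345
Terminal value at year 5: TV = D_5×(1+g_2)/(r−g_2) = 549673.99417/0.082 = 6703341.39237
P_0 = D_1/(1+r)^1 + D_2/(1+r)^2 + D_3/(1+r)^3 + D_4/(1+r)^4 + D_5/(1+r)^5 + TV/(1+r)^5
    = 208694.09660 + 229227.50503 + 251781.19515 + 276553.94244 + 303764.07989 + 3837799.83858 = 5107820.65769

5107820.66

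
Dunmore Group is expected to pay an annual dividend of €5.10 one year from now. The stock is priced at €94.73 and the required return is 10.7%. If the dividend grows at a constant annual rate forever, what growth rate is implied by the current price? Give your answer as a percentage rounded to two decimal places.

5.32%

P = D₁/(r−g) ⇒ g = r − D₁/P = 0.107 − €5.10/€94.73 = 0.053163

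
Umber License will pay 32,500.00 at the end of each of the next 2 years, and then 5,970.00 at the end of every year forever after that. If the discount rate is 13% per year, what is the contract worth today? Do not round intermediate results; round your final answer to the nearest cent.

PV of 2-year annuity: 32,500.00 × [1 − (1+0.13)^−2] / 0.13 = 54213.32916
Perpetuity value at year 2: 5,970.00 / 0.13 = 45923.07692
PV of perpetuity: 45923.07692 / (1+0.13)^2 = 35964.50538
Total PV = 54213.32916 + 35964.50538 = 90177.83454

90177.83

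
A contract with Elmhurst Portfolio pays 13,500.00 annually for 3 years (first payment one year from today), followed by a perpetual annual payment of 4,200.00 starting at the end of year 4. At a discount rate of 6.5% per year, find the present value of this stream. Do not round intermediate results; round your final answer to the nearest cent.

89246.21

PV of 3-year annuity: 13,500.00 × [1 − (1+0.065)^−3] / 0.065 = 35754.41939
Perpetuity value at year 3: 4,200.00 / 0.065 = 64615.38462
PV of perpetuity: 64615.38462 / (1+0.065)^3 = 53491.78747
Total PV = 35754.41939 + 53491.78747 = 89246.20687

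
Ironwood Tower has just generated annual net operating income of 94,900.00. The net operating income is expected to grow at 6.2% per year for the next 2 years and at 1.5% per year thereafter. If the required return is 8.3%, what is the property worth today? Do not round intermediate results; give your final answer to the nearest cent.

D_1 = 100783.80000
D_2 = 107032.39560
Terminal value at year 2: TV = D_2×(1+g_2)/(r−g_2) = 108637.88153/0.068 = 1597615.90491
P_0 = D_1/(1+r)^1 + D_2/(1+r)^2 + TV/(1+r)^2
    = 93059.83380 + 91255.34948 + 1362120.29008 = 1546435.47336

1546435.47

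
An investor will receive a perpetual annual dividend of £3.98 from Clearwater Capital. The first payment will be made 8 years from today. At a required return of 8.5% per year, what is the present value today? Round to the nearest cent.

£26.45

Value at end of year 7: C / r = £3.98 / 0.085 = £46.8235
Discount to today: PV = £46.8235 / (1 + 0.085)^7 = £46.8235 / 1.770142 = £26.45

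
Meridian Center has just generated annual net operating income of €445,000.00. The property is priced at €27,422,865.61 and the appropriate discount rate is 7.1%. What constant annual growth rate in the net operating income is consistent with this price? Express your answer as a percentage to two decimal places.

5.39%

P = D₀(1+g)/(r−g) ⇒ P(r−g) = D₀(1+g) ⇒ g(P+D₀) = P·r − D₀
g = (P·r − D₀)/(P + D₀) = (€27,422,865.61×0.071 − €445,000.00) / (€27,422,865.61 + €445,000.00) = 0.053898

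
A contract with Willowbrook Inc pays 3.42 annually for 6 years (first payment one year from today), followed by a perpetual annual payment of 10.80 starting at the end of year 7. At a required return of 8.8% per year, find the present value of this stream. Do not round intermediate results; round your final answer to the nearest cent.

PV of 6-year annuity: 3.42 × [1 − (1+0.088)^−6] / 0.088 = 15.43376
Perpetuity value at year 6: 10.80 / 0.088 = 122.72727
PV of perpetuity: 122.72727 / (1+0.088)^6 = 73.98909
Total PV = 15.43376 + 73.98909 = 89.42285

89.42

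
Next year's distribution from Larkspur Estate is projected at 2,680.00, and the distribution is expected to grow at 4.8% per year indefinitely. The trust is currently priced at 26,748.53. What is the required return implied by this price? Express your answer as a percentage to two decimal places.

14.82%

P = D₁/(r − g) ⇒ r = D₁/P + g = 2,680.0000/26,748.53 + 0.048 = 0.100192 + 0.048 = 0.148192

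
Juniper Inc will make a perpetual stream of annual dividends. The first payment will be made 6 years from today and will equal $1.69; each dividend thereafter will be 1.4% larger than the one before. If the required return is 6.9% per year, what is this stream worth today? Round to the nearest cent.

Value at end of year 5: C₁ / (r − g) = $1.69 / (0.069 − 0.014) = $30.7273
Discount to today: PV = $30.7273 / (1 + 0.069)^5 = $30.7273 / 1.396010 = $22.01

$22.01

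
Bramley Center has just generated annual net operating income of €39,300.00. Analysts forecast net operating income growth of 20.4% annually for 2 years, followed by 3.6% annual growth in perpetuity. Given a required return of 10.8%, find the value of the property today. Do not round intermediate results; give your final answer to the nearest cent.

D_1 = 47317.20000
D_2 = 56969.90880
Terminal value at year 2: TV = D_2×(1+g_2)/(r−g_2) = 59020.82552/0.072 = 819733.68773
P_0 = D_1/(1+r)^1 + D_2/(1+r)^2 + TV/(1+r)^2
    = 42705.05415 + 46405.13105 + 667718.27449 = 756828.45969

€756828.46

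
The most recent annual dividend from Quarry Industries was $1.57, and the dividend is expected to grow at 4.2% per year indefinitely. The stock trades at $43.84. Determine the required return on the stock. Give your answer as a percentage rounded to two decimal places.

7.93%

D₁ = $1.57 × 1.042 = $1.6359
P = D₁/(r − g) ⇒ r = D₁/P + g = $1.6359/$43.84 + 0.042 = 0.037316 + 0.042 = 0.079316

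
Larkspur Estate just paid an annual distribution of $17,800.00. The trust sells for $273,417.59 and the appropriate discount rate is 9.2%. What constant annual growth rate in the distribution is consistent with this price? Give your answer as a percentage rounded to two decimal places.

2.53%

P = D₀(1+g)/(r−g) ⇒ P(r−g) = D₀(1+g) ⇒ g(P+D₀) = P·r − D₀
g = (P·r − D₀)/(P + D₀) = ($273,417.59×0.092 − $17,800.00) / ($273,417.59 + $17,800.00) = 0.025254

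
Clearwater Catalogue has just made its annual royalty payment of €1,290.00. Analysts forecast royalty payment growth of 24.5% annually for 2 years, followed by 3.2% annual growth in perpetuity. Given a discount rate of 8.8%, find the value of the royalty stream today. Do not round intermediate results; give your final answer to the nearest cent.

€34294.10

D_1 = 1606.05000
D_2 = 1999.53225
Terminal value at year 2: TV = D_2×(1+g_2)/(r−g_2) = 2063.51728/0.056 = 36848.52289
P_0 = D_1/(1+r)^1 + D_2/(1+r)^2 + TV/(1+r)^2
    = 1476.14890 + 1689.15935 + 31128.79380 = 34294.10205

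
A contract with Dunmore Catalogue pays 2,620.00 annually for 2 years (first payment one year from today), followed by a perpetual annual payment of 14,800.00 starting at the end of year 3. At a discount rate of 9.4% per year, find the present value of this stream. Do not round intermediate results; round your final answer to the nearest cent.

136136.52

PV of 2-year annuity: 2,620.00 × [1 − (1+0.094)^−2] / 0.094 = 4583.98644
Perpetuity value at year 2: 14,800.00 / 0.094 = 157446.80851
PV of perpetuity: 157446.80851 / (1+0.094)^2 = 131552.53394
Total PV = 4583.98644 + 131552.53394 = 136136.52038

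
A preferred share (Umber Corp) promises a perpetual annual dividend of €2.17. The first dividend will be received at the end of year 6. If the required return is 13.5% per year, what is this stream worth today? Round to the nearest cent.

Value at end of year 5: C / r = €2.17 / 0.135 = €16.0741
Discount to today: PV = €16.0741 / (1 + 0.135)^5 = €16.0741 / 1.883559 = €8.53

€8.53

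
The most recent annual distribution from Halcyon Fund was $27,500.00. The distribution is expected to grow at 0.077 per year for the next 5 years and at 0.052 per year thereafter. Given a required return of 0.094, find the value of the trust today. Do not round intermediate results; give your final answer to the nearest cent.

D_1 = 29617.50000
D_2 = 31898.04750
D_3 = 34354.19716
D_4 = 36999.47034
D_5 = 39848.42955
Terminal value at year 5: TV = D_5×(1+g_2)/(r−g_2) = 41920.54789/0.042 = 998108.28313
P_0 = D_1/(1+r)^1 + D_2/(1+r)^2 + D_3/(1+r)^3 + D_4/(1+r)^4 + D_5/(1+r)^5 + TV/(1+r)^5
    = 27072.66910 + 26651.97863 + 26237.82540 + 25830.10782 + 25428.72589 + 636929.03896 = 768150.34581

$768150.35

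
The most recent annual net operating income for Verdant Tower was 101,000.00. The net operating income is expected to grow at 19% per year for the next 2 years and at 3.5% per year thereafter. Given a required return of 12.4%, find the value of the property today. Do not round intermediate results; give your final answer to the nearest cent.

D_1 = 120190.00000
D_2 = 143026.10000
Terminal value at year 2: TV = D_2×(1+g_2)/(r−g_2) = 148032.01350/0.089 = 1663281.05056
P_0 = D_1/(1+r)^1 + D_2/(1+r)^2 + TV/(1+r)^2
    = 106930.60498 + 113209.44834 + 1316536.84300 = 1536676.89632

1536676.90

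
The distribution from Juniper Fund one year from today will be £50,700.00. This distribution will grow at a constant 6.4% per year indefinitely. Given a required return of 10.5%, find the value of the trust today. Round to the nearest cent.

Growing perpetuity: P = D₁ / (r − g) = £50,700.0000 / (0.105 − 0.064) = £1,236,585.37

£1236585.37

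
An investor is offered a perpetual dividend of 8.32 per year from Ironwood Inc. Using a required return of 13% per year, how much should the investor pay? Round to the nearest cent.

64.00

Level perpetuity: PV = C / r = 8.32 / 0.13 = 64.00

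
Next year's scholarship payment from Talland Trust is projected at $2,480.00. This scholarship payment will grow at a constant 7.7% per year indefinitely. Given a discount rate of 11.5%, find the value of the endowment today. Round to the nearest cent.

$65263.16

Growing perpetuity: P = D₁ / (r − g) = $2,480.0000 / (0.115 − 0.077) = $65,263.16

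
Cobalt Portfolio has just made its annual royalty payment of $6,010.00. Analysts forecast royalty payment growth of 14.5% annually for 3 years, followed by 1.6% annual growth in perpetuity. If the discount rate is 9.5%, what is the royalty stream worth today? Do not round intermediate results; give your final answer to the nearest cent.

D_1 = 6881.45000
D_2 = 7879.26025
D_3 = 9021.75299
Terminal value at year 3: TV = D_3×(1+g_2)/(r−g_2) = 9166.10103/0.079 = 116026.59537
P_0 = D_1/(1+r)^1 + D_2/(1+r)^2 + D_3/(1+r)^3 + TV/(1+r)^3
    = 6284.42922 + 6571.38946 + 6871.45291 + 88372.10322 = 108099.37482

$108099.37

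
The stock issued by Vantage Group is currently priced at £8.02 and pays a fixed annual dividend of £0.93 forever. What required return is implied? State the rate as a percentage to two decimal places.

11.60%

P = C/r ⇒ r = C/P = £0.93/£8.02 = 0.115960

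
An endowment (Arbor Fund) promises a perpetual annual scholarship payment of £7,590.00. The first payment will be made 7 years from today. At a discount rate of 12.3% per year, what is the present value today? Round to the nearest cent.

£30765.09

Value at end of year 6: C / r = £7,590.00 / 0.123 = £61,707.3171
Discount to today: PV = £61,707.3171 / (1 + 0.123)^6 = £61,707.3171 / 2.005758 = £30,765.09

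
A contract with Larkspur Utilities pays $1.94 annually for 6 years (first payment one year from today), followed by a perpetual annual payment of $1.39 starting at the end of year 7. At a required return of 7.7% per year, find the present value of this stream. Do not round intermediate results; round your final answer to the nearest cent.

$20.62

PV of 6-year annuity: $1.94 × [1 − (1+0.077)^−6] / 0.077 = 9.05060
Perpetuity value at year 6: $1.39 / 0.077 = 18.05195
PV of perpetuity: 18.05195 / (1+0.077)^6 = 11.56724
Total PV = 9.05060 + 11.56724 = 20.61784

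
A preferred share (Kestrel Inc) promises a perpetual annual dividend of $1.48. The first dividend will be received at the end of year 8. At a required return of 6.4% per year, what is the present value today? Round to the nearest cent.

$14.98

Value at end of year 7: C / r = $1.48 / 0.064 = $23.1250
Discount to today: PV = $23.1250 / (1 + 0.064)^7 = $23.1250 / 1.543801 = $14.98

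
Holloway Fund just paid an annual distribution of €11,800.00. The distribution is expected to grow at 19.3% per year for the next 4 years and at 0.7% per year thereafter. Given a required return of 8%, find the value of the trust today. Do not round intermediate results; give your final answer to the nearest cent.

D_1 = 14077.40000
D_2 = 16794.33820
D_3 = 20035.64547
D_4 = 23902.52505
Terminal value at year 4: TV = D_4×(1+g_2)/(r−g_2) = 24069.84272/0.073 = 329723.87293
P_0 = D_1/(1+r)^1 + D_2/(1+r)^2 + D_3/(1+r)^3 + D_4/(1+r)^4 + TV/(1+r)^4
    = 13034.62963 + 14398.43810 + 15904.94135 + 17569.06947 + 242356.88979 = 303263.96833

€303263.97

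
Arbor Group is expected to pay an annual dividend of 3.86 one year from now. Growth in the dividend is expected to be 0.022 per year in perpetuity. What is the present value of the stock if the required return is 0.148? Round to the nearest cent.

Growing perpetuity: P = D₁ / (r − g) = 3.8600 / (0.148 − 0.022) = 30.63

30.63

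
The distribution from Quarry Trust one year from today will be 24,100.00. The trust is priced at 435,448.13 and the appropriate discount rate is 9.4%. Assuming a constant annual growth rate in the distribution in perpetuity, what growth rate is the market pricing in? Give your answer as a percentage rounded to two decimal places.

3.87%

P = D₁/(r−g) ⇒ g = r − D₁/P = 0.094 − 24,100.00/435,448.13 = 0.038655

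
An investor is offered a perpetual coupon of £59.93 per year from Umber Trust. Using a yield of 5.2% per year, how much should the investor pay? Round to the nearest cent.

Level perpetuity: PV = C / r = £59.93 / 0.052 = £1,152.50

£1152.50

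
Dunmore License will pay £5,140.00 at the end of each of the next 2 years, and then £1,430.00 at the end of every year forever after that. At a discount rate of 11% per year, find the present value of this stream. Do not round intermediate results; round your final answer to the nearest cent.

£19353.46

PV of 2-year annuity: £5,140.00 × [1 − (1+0.11)^−2] / 0.11 = 8802.36994
Perpetuity value at year 2: £1,430.00 / 0.11 = 13000.00000
PV of perpetuity: 13000.00000 / (1+0.11)^2 = 10551.09163
Total PV = 8802.36994 + 10551.09163 = 19353.46157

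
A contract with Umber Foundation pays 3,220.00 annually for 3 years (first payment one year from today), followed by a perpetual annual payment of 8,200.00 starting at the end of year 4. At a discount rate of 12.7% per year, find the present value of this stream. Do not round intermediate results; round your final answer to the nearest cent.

52748.23

PV of 3-year annuity: 3,220.00 × [1 − (1+0.127)^−3] / 0.127 = 7641.80871
Perpetuity value at year 3: 8,200.00 / 0.127 = 64566.92913
PV of perpetuity: 64566.92913 / (1+0.127)^3 = 45106.42248
Total PV = 7641.80871 + 45106.42248 = 52748.23119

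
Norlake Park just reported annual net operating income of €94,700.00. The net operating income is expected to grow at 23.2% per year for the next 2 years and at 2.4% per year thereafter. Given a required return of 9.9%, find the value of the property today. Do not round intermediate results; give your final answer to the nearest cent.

€1850023.81

D_1 = 116670.40000
D_2 = 143737.93280
Terminal value at year 2: TV = D_2×(1+g_2)/(r−g_2) = 147187.64319/0.075 = 1962501.90916
P_0 = D_1/(1+r)^1 + D_2/(1+r)^2 + TV/(1+r)^2
    = 106160.50955 + 119007.95975 + 1624855.34385 = 1850023.81316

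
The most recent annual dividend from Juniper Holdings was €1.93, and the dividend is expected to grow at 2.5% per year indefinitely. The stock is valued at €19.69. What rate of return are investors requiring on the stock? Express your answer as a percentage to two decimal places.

12.55%

D₁ = €1.93 × 1.025 = €1.9783
P = D₁/(r − g) ⇒ r = D₁/P + g = €1.9783/€19.69 + 0.025 = 0.100470 + 0.025 = 0.125470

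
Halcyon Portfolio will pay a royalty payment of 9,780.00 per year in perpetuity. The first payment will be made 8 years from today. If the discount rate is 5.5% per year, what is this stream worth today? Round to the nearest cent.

122238.76

Value at end of year 7: C / r = 9,780.00 / 0.055 = 177,818.1818
Discount to today: PV = 177,818.1818 / (1 + 0.055)^7 = 177,818.1818 / 1.454679 = 122,238.76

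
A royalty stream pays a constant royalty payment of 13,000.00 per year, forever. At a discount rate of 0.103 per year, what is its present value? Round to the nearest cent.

126213.59

Level perpetuity: PV = C / r = 13,000.00 / 0.103 = 126,213.59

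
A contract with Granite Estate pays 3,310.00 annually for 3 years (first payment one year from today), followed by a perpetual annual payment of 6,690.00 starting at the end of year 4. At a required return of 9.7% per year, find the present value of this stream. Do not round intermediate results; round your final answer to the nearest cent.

PV of 3-year annuity: 3,310.00 × [1 − (1+0.097)^−3] / 0.097 = 8275.14998
Perpetuity value at year 3: 6,690.00 / 0.097 = 68969.07216
PV of perpetuity: 68969.07216 / (1+0.097)^3 = 52243.76903
Total PV = 8275.14998 + 52243.76903 = 60518.91901

60518.92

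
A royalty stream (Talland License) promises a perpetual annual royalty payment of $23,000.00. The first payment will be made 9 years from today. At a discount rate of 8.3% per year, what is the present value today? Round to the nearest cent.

$146427.31

Value at end of year 8: C / r = $23,000.00 / 0.083 = $277,108.4337
Discount to today: PV = $277,108.4337 / (1 + 0.083)^8 = $277,108.4337 / 1.892464 = $146,427.31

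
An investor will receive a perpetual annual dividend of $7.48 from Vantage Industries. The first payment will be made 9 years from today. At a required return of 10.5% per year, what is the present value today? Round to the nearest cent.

$32.05

Value at end of year 8: C / r = $7.48 / 0.105 = $71.2381
Discount to today: PV = $71.2381 / (1 + 0.105)^8 = $71.2381 / 2.222789 = $32.05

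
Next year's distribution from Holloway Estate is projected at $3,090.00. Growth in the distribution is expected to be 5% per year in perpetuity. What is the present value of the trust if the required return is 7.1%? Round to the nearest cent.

Growing perpetuity: P = D₁ / (r − g) = $3,090.0000 / (0.071 − 0.05) = $147,142.86

$147142.86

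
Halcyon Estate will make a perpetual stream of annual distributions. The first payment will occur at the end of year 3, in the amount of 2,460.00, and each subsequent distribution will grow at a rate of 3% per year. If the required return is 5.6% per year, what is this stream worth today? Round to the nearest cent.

84846.50

Value at end of year 2: C₁ / (r − g) = 2,460.00 / (0.056 − 0.03) = 94,615.3846
Discount to today: PV = 94,615.3846 / (1 + 0.056)^2 = 94,615.3846 / 1.115136 = 84,846.50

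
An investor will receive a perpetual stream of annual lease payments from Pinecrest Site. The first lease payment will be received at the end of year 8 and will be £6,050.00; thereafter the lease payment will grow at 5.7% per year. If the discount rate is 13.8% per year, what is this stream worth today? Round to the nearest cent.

Value at end of year 7: C₁ / (r − g) = £6,050.00 / (0.138 − 0.057) = £74,691.3580
Discount to today: PV = £74,691.3580 / (1 + 0.138)^7 = £74,691.3580 / 2.471700 = £30,218.61

£30218.61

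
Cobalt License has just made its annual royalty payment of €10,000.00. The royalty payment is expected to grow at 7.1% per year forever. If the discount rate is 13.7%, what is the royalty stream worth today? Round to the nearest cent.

€162272.73

D₁ = D₀ × (1 + g) = €10,000.00 × 1.071 = €10,710.0000
Growing perpetuity: P = D₁ / (r − g) = €10,710.0000 / (0.137 − 0.071) = €162,272.73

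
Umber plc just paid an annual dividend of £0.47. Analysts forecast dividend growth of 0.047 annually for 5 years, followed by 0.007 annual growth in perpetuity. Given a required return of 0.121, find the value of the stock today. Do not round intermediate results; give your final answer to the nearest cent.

£4.87

D_1 = 0.49209
D_2 = 0.51522
D_3 = 0.53943
D_4 = 0.56479
D_5 = 0.59133
Terminal value at year 5: TV = D_5×(1+g_2)/(r−g_2) = 0.59547/0.114 = 5.22343
P_0 = D_1/(1+r)^1 + D_2/(1+r)^2 + D_3/(1+r)^3 + D_4/(1+r)^4 + D_5/(1+r)^5 + TV/(1+r)^5
    = 0.43897 + 0.41000 + 0.38293 + 0.35765 + 0.33404 + 2.95072 = 4.87432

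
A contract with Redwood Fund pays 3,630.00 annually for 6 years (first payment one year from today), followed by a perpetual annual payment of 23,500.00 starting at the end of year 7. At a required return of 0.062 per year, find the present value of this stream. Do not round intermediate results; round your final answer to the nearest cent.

281935.99

PV of 6-year annuity: 3,630.00 × [1 − (1+0.062)^−6] / 0.062 = 17738.27055
Perpetuity value at year 6: 23,500.00 / 0.062 = 379032.25806
PV of perpetuity: 379032.25806 / (1+0.062)^6 = 264197.72421
Total PV = 17738.27055 + 264197.72421 = 281935.99476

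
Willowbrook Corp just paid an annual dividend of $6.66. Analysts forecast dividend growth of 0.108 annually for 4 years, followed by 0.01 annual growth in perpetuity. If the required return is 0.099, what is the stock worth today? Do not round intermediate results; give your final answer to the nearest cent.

D_1 = 7.37928
D_2 = 8.17624
D_3 = 9.05928
D_4 = 10.03768
Terminal value at year 4: TV = D_4×(1+g_2)/(r−g_2) = 10.13806/0.089 = 113.91073
P_0 = D_1/(1+r)^1 + D_2/(1+r)^2 + D_3/(1+r)^3 + D_4/(1+r)^4 + TV/(1+r)^4
    = 6.71454 + 6.76953 + 6.82497 + 6.88086 + 78.08612 = 105.27601

$105.28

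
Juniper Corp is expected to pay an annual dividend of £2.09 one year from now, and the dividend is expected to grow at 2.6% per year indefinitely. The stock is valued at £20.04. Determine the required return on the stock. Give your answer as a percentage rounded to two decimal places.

13.03%

P = D₁/(r − g) ⇒ r = D₁/P + g = £2.0900/£20.04 + 0.026 = 0.104291 + 0.026 = 0.130291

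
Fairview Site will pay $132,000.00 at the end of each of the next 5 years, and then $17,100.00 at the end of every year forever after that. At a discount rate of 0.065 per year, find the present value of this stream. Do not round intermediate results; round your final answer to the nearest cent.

$740564.49

PV of 5-year annuity: $132,000.00 × [1 − (1+0.065)^−5] / 0.065 = 548549.68583
Perpetuity value at year 5: $17,100.00 / 0.065 = 263076.92308
PV of perpetuity: 263076.92308 / (1+0.065)^5 = 192014.80468
Total PV = 548549.68583 + 192014.80468 = 740564.49052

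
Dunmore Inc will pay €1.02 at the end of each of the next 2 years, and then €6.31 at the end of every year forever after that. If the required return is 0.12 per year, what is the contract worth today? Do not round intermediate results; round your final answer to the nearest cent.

PV of 2-year annuity: €1.02 × [1 − (1+0.12)^−2] / 0.12 = 1.72385
Perpetuity value at year 2: €6.31 / 0.12 = 52.58333
PV of perpetuity: 52.58333 / (1+0.12)^2 = 41.91911
Total PV = 1.72385 + 41.91911 = 43.64296

€43.64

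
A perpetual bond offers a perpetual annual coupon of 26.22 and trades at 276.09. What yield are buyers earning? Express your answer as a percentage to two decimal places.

9.50%

P = C/r ⇒ r = C/P = 26.22/276.09 = 0.094969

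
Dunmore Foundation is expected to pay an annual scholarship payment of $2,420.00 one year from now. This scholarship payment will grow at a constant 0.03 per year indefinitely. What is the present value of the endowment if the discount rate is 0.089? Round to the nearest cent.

Growing perpetuity: P = D₁ / (r − g) = $2,420.0000 / (0.089 − 0.03) = $41,016.95

$41016.95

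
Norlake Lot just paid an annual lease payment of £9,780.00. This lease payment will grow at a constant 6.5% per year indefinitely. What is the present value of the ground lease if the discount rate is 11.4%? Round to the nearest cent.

£212565.31

D₁ = D₀ × (1 + g) = £9,780.00 × 1.065 = £10,415.7000
Growing perpetuity: P = D₁ / (r − g) = £10,415.7000 / (0.114 − 0.065) = £212,565.31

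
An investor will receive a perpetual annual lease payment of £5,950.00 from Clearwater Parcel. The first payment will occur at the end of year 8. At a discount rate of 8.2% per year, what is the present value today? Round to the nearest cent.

Value at end of year 7: C / r = £5,950.00 / 0.082 = £72,560.9756
Discount to today: PV = £72,560.9756 / (1 + 0.082)^7 = £72,560.9756 / 1.736164 = £41,793.84

£41793.84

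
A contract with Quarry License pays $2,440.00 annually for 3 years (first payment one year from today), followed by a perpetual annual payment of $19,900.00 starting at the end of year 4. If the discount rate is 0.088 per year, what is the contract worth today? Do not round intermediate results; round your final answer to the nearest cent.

PV of 3-year annuity: $2,440.00 × [1 − (1+0.088)^−3] / 0.088 = 6198.44076
Perpetuity value at year 3: $19,900.00 / 0.088 = 226136.36364
PV of perpetuity: 226136.36364 / (1+0.088)^3 = 175583.50662
Total PV = 6198.44076 + 175583.50662 = 181781.94738

$181781.95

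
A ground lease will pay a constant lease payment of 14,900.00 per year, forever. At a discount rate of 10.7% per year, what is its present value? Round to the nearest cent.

Level perpetuity: PV = C / r = 14,900.00 / 0.107 = 139,252.34

139252.34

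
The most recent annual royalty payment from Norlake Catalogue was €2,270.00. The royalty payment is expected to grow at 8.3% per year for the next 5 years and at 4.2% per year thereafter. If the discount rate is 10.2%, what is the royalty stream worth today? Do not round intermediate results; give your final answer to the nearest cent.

D_1 = 2458.41000
D_2 = 2662.45803
D_3 = 2883.44205
D_4 = 3122.76774
D_5 = 3381.95746
Terminal value at year 5: TV = D_5×(1+g_2)/(r−g_2) = 3523.99967/0.06 = 58733.32786
P_0 = D_1/(1+r)^1 + D_2/(1+r)^2 + D_3/(1+r)^3 + D_4/(1+r)^4 + D_5/(1+r)^5 + TV/(1+r)^5
    = 2230.86207 + 2192.39893 + 2154.59895 + 2117.45069 + 2080.94292 + 36139.04204 = 46915.29560

€46915.30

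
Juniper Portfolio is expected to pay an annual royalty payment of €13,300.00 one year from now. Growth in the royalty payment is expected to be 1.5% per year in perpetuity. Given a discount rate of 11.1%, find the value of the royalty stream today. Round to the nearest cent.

Growing perpetuity: P = D₁ / (r − g) = €13,300.0000 / (0.111 − 0.015) = €138,541.67

€138541.67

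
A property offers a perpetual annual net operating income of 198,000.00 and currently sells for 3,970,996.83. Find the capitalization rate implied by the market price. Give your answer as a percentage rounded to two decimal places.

4.99%

P = C/r ⇒ r = C/P = 198,000.00/3,970,996.83 = 0.049862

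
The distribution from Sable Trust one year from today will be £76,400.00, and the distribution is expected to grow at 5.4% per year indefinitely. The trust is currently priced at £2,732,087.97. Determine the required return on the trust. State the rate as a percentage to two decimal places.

8.20%

P = D₁/(r − g) ⇒ r = D₁/P + g = £76,400.0000/£2,732,087.97 + 0.054 = 0.027964 + 0.054 = 0.081964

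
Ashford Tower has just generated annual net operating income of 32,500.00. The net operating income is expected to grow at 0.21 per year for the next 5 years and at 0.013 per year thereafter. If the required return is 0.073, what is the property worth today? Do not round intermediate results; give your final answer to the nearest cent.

1237029.08

D_1 = 39325.00000
D_2 = 47583.25000
D_3 = 57575.73250
D_4 = 69666.63632
D_5 = 84296.62995
Terminal value at year 5: TV = D_5×(1+g_2)/(r−g_2) = 85392.48614/0.06 = 1423208.10238
P_0 = D_1/(1+r)^1 + D_2/(1+r)^2 + D_3/(1+r)^3 + D_4/(1+r)^4 + D_5/(1+r)^5 + TV/(1+r)^5
    = 36649.58062 + 41328.97721 + 46605.83637 + 52556.44176 + 59266.81689 + 1000621.42519 = 1237029.07802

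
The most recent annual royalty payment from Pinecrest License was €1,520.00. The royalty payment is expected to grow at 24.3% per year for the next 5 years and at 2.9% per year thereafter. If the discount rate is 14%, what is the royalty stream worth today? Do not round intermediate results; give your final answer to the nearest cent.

€31640.97

D_1 = 1889.36000
D_2 = 2348.47448
D_3 = 2919.15378
D_4 = 3628.50815
D_5 = 4510.23563
Terminal value at year 5: TV = D_5×(1+g_2)/(r−g_2) = 4641.03246/0.111 = 41811.10324
P_0 = D_1/(1+r)^1 + D_2/(1+r)^2 + D_3/(1+r)^3 + D_4/(1+r)^4 + D_5/(1+r)^5 + TV/(1+r)^5
    = 1657.33333 + 1807.07485 + 1970.34565 + 2148.36811 + 2342.47505 + 21715.37685 = 31640.97385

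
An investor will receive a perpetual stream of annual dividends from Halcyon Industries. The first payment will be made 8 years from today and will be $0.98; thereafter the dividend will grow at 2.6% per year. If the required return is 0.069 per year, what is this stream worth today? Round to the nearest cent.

Value at end of year 7: C₁ / (r − g) = $0.98 / (0.069 − 0.026) = $22.7907
Discount to today: PV = $22.7907 / (1 + 0.069)^7 = $22.7907 / 1.595306 = $14.29

$14.29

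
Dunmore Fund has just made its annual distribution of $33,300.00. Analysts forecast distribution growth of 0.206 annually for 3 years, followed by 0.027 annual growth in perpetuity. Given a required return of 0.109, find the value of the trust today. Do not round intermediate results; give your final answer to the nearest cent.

D_1 = 40159.80000
D_2 = 48432.71880
D_3 = 58409.85887
Terminal value at year 3: TV = D_3×(1+g_2)/(r−g_2) = 59986.92506/0.082 = 731547.86661
P_0 = D_1/(1+r)^1 + D_2/(1+r)^2 + D_3/(1+r)^3 + TV/(1+r)^3
    = 36212.62399 + 39380.00408 + 42824.42283 + 536349.78354 = 654766.83444

$654766.83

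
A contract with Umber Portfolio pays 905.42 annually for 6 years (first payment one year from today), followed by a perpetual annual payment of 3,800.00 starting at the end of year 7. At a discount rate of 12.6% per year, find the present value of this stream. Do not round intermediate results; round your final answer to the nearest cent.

18457.45

PV of 6-year annuity: 905.42 × [1 − (1+0.126)^−6] / 0.126 = 3660.14184
Perpetuity value at year 6: 3,800.00 / 0.126 = 30158.73016
PV of perpetuity: 30158.73016 / (1+0.126)^6 = 14797.30782
Total PV = 3660.14184 + 14797.30782 = 18457.44967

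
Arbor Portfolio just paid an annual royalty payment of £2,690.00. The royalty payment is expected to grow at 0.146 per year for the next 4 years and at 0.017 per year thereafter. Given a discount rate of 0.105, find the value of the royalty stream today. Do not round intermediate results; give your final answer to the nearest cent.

D_1 = 3082.74000
D_2 = 3532.82004
D_3 = 4048.61177
D_4 = 4639.70908
Terminal value at year 4: TV = D_4×(1+g_2)/(r−g_2) = 4718.58414/0.088 = 53620.27430
P_0 = D_1/(1+r)^1 + D_2/(1+r)^2 + D_3/(1+r)^3 + D_4/(1+r)^4 + TV/(1+r)^4
    = 2789.80995 + 2893.32327 + 3000.67734 + 3112.01469 + 35964.98796 = 47760.81321

£47760.81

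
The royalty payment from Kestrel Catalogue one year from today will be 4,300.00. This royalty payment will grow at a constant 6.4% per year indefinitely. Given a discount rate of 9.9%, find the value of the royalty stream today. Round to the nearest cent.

Growing perpetuity: P = D₁ / (r − g) = 4,300.0000 / (0.099 − 0.064) = 122,857.14

122857.14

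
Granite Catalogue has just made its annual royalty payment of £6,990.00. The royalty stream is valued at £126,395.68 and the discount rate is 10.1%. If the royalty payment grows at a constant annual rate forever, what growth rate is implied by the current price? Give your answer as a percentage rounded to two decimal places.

4.33%

P = D₀(1+g)/(r−g) ⇒ P(r−g) = D₀(1+g) ⇒ g(P+D₀) = P·r − D₀
g = (P·r − D₀)/(P + D₀) = (£126,395.68×0.101 − £6,990.00) / (£126,395.68 + £6,990.00) = 0.043303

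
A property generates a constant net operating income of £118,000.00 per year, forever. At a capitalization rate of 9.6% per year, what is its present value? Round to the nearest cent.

Level perpetuity: PV = C / r = £118,000.00 / 0.096 = £1,229,166.67

£1229166.67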